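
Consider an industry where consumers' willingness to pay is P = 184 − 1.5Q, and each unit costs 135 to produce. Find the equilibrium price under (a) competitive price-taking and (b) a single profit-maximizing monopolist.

Perfect competition: P = MC = 135, so 184 − 1.5Q = 135 and Q = 98/3.
Monopoly sets MR = MC: 184 − 3Q = 135 ⇒ Q = 49/3, P = 184 − 1.5·49/3 = 159.5.

Competition: P = 135; Monopoly: P = 159.5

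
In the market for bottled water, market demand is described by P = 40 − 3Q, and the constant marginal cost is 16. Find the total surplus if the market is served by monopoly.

TS = 72

A monopolist chooses Q where MR = MC. MR = 40 − 6Q; setting this equal to 16 gives Q = 4 and P = 28.
CS = ½·(40 − 28)·4 = 24; PS = (28 − 16)·4 = 48; TS = 72.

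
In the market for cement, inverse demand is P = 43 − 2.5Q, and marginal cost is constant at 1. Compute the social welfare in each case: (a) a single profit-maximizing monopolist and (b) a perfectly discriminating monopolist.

Monopoly: TS = 264.6; Perfect PD: TS = 352.8

A monopolist chooses Q where MR = MC. MR = 43 − 5Q; setting this equal to 1 gives Q = 8.4 and P = 22.
CS = ½·(43 − 22)·8.4 = 88.2; PS = (22 − 1)·8.4 = 176.4; TS = 264.6.
A perfectly discriminating monopolist sells every unit with P(Q) ≥ MC(Q), so output equals the competitive quantity Q = 16.8. Each buyer pays their reservation price, so CS = 0 and the firm captures all surplus.
TS = 352.8 (equal to competitive TS).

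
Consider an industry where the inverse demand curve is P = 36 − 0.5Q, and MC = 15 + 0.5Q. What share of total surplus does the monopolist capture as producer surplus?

A monopolist chooses Q where MR = MC. MR = 36 − Q; setting this equal to 15 + 0.5Q gives Q = 14 and P = 29.
CS = ½·(36 − 29)·14 = 49.
PS = P·Q − VC(Q) = 29·14 − (15·14 + ½·0.5·14²) = 147.
Share captured = PS/TS = 147/196 = 0.75.

PS/TS = 0.75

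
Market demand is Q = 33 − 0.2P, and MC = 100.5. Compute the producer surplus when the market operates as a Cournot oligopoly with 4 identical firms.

Inverting demand: P = 165 − 5Q.
Cournot with 4 identical firms: the symmetric best-response condition is 165 − 25q = 100.5. Each firm produces q = 2.58, total output Q = 10.32, price P = 113.4.
PS = (113.4 − 100.5)·10.32 = 133.128.

PS = 133.128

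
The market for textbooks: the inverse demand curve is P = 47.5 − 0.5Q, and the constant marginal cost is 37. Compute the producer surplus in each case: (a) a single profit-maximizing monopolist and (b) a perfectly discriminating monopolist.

Monopoly sets MR = MC: 47.5 − Q = 37 ⇒ Q = 10.5, P = 47.5 − 0.5·10.5 = 42.25.
PS = (42.25 − 37)·10.5 = 55.125.
Under first-degree price discrimination the firm charges each unit its demand price and produces up to where P = MC, i.e. Q = 21. Consumer surplus is zero; producer surplus equals total surplus.
PS = ½·(47.5 − 37)·21 = 110.25.

Monopoly: PS = 55.125; Perfect PD: PS = 110.25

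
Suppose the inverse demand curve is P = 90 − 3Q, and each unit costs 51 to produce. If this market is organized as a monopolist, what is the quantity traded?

Q = 6.5

A monopolist chooses Q where MR = MC. MR = 90 − 6Q; setting this equal to 51 gives Q = 6.5 and P = 70.5.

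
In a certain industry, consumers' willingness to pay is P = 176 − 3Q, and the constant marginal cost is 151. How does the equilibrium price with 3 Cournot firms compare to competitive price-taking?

Cournot: P = 157.25; Competition: P = 151

Cournot with 3 identical firms: the symmetric best-response condition is 176 − 12q = 151. Each firm produces q = 25/12, total output Q = 6.25, price P = 157.25.
Perfect competition: P = MC = 151, so 176 − 3Q = 151 and Q = 25/3.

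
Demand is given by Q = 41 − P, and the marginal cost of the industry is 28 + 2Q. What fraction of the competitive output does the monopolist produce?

Q_m/Q_c = 0.75

Inverting demand: P = 41 − Q.
Monopoly sets MR = MC: 41 − 2Q = 28 + 2Q ⇒ Q = 3.25, P = 41 − 3.25 = 37.75.
Competitive equilibrium sets price equal to marginal cost: 41 − Q = 28 + 2Q, so Q = 13/3 and P = 110/3.
Ratio Q_m/Q_c = 3.25/(13/3) = 0.75.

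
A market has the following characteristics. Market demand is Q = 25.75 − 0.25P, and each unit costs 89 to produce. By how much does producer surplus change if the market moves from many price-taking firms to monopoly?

Inverting demand: P = 103 − 4Q.
Competitive firms price at marginal cost: P = 89, giving Q = 3.5.
PS = (89 − 89)·3.5 = 0.
Monopoly sets MR = MC: 103 − 8Q = 89 ⇒ Q = 1.75, P = 103 − 4·1.75 = 96.
PS = (96 − 89)·1.75 = 12.25.
Change in producer surplus: 12.25 − 0 = 12.25.

PS rises by 12.25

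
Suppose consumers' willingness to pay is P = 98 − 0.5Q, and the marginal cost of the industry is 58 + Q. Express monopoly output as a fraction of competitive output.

Q_m/Q_c = 0.75

Monopoly sets MR = MC: 98 − Q = 58 + Q ⇒ Q = 20, P = 98 − 0.5·20 = 88.
Competitive equilibrium sets price equal to marginal cost: 98 − 0.5Q = 58 + Q, so Q = 80/3 and P = 254/3.
Ratio Q_m/Q_c = 20/(80/3) = 0.75.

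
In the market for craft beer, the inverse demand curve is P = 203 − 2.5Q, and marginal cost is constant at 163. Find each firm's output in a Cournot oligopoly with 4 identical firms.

q_i = 3.2

With 4 symmetric Cournot firms, each firm's FOC gives 203 − 12.5q = 163, so q = 3.2, Q = 4·3.2 = 12.8, and P = 171.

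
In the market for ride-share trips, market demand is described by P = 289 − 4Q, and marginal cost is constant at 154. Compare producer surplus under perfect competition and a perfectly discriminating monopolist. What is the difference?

Perfect competition: P = MC = 154, so 289 − 4Q = 154 and Q = 33.75.
PS = (154 − 154)·33.75 = 0.
A perfectly discriminating monopolist sells every unit with P(Q) ≥ MC(Q), so output equals the competitive quantity Q = 33.75. Each buyer pays their reservation price, so CS = 0 and the firm captures all surplus.
PS = ½·(289 − 154)·33.75 = 2278.125.
Change in producer surplus: 2278.125 − 0 = 2278.125.

Producer surplus rises by 2278.125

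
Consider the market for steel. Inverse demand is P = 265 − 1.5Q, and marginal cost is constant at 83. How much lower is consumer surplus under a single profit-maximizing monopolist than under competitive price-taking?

CS falls by 8281

Competitive firms price at marginal cost: P = 83, giving Q = 364/3.
CS = ½·(265 − 83)·364/3 = 33124/3.
Monopoly sets MR = MC: 265 − 3Q = 83 ⇒ Q = 182/3, P = 265 − 1.5·182/3 = 174.
CS = ½·(265 − 174)·182/3 = 8281/3.
Change in consumer surplus: 8281/3 − 33124/3 = −8281.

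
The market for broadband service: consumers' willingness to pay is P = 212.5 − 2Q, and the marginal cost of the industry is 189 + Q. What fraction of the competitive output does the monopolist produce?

Q_m/Q_c = 0.6

Monopoly sets MR = MC: 212.5 − 4Q = 189 + Q ⇒ Q = 4.7, P = 212.5 − 2·4.7 = 203.1.
Competitive equilibrium sets price equal to marginal cost: 212.5 − 2Q = 189 + Q, so Q = 47/6 and P = 1181/6.
Ratio Q_m/Q_c = 4.7/(47/6) = 0.6.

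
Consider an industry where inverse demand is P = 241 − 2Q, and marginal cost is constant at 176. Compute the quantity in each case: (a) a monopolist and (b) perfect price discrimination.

A monopolist chooses Q where MR = MC. MR = 241 − 4Q; setting this equal to 176 gives Q = 16.25 and P = 208.5.
With perfect price discrimination, output is the efficient level Q = 32.5 (where demand meets MC), but every buyer pays their willingness to pay: CS = 0 and PS = total surplus.

Monopoly: Q = 16.25; Perfect PD: Q = 32.5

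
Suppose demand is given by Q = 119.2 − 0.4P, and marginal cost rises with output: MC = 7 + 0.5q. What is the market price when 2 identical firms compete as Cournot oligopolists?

Inverting demand: P = 298 − 2.5Q.
With 2 symmetric Cournot firms, each firm's FOC gives 298 − 7.5q = 7 + 0.5q, so q = 36.375, Q = 2·36.375 = 72.75, and P = 116.125.

P = 116.125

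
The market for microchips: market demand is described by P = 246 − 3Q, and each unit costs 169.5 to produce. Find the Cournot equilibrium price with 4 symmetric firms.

P = 184.8

Cournot with 4 identical firms: the symmetric best-response condition is 246 − 15q = 169.5. Each firm produces q = 5.1, total output Q = 20.4, price P = 184.8.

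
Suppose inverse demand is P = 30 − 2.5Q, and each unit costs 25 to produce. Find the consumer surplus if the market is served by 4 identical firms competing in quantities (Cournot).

Cournot with 4 identical firms: the symmetric best-response condition is 30 − 12.5q = 25. Each firm produces q = 0.4, total output Q = 1.6, price P = 26.
CS = ½·(30 − 26)·1.6 = 3.2.

CS = 3.2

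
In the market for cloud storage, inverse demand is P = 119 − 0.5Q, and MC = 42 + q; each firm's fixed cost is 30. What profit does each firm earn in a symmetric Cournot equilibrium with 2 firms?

π_i = 918.64

Cournot with 2 identical firms: the symmetric best-response condition is 119 − 1.5q = 42 + q. Each firm produces q = 30.8, total output Q = 61.6, price P = 88.2.
Each firm's profit = 88.2·30.8 − (42·30.8 + ½·1·30.8²) − 30 = 918.64.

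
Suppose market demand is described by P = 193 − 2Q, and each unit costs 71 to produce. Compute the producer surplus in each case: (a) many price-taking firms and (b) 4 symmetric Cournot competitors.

Competition: PS = 0; Cournot: PS = 1190.72

Perfect competition: P = MC = 71, so 193 − 2Q = 71 and Q = 61.
PS = (71 − 71)·61 = 0.
Cournot with 4 identical firms: the symmetric best-response condition is 193 − 10q = 71. Each firm produces q = 12.2, total output Q = 48.8, price P = 95.4.
PS = (95.4 − 71)·48.8 = 1190.72.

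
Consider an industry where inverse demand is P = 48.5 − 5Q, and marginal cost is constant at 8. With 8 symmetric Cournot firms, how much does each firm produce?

With 8 symmetric Cournot firms, each firm's FOC gives 48.5 − 45q = 8, so q = 0.9, Q = 8·0.9 = 7.2, and P = 12.5.

q_i = 0.9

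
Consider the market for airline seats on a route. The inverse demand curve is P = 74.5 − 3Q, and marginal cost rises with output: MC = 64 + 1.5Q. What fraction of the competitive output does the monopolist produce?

A monopolist chooses Q where MR = MC. MR = 74.5 − 6Q; setting this equal to 64 + 1.5Q gives Q = 1.4 and P = 70.3.
Under competition P = MC: 74.5 − 3Q = 64 + 1.5Q ⇒ Q = 7/3, P = 67.5.
Ratio Q_m/Q_c = 1.4/(7/3) = 0.6.

Q_m/Q_c = 0.6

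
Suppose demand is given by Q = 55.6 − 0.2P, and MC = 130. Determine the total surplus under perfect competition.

TS = 2190.4

Inverting demand: P = 278 − 5Q.
Under competition P = MC = 130, so Q = (278 − 130)/5 = 29.6.
CS = ½·(278 − 130)·29.6 = 2190.4; PS = (130 − 130)·29.6 = 0; TS = 2190.4.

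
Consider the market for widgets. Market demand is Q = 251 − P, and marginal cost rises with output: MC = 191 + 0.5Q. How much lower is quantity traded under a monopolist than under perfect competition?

Q falls by 16

Inverting demand: P = 251 − Q.
Competitive equilibrium sets price equal to marginal cost: 251 − Q = 191 + 0.5Q, so Q = 40 and P = 211.
A monopolist chooses Q where MR = MC. MR = 251 − 2Q; setting this equal to 191 + 0.5Q gives Q = 24 and P = 227.
Change in quantity traded: 24 − 40 = −16.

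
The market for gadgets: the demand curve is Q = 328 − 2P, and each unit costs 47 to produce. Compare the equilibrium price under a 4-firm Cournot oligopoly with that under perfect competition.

Cournot: P = 70.4; Competition: P = 47

Inverting demand: P = 164 − 0.5Q.
In a 4-firm Cournot equilibrium, symmetry and the first-order condition give q = (164 − 47)/(2.5) = 46.8. So Q = 187.2 and P = 70.4.
Competitive firms price at marginal cost: P = 47, giving Q = 234.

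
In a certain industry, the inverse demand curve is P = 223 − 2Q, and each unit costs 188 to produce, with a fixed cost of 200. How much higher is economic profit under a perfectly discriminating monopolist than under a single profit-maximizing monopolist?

π rises by 153.125

Monopoly sets MR = MC: 223 − 4Q = 188 ⇒ Q = 8.75, P = 223 − 2·8.75 = 205.5.
Profit = (205.5 − 188)·8.75 − 200 = −46.875.
A perfectly discriminating monopolist sells every unit with P(Q) ≥ MC(Q), so output equals the competitive quantity Q = 17.5. Each buyer pays their reservation price, so CS = 0 and the firm captures all surplus.
PS equals the full surplus area, 306.25. Profit = 306.25 − 200 = 106.25.
Change in economic profit: 106.25 − −46.875 = 153.125.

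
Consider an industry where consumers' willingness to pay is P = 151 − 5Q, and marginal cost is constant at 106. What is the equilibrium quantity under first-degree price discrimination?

With perfect price discrimination, output is the efficient level Q = 9 (where demand meets MC), but every buyer pays their willingness to pay: CS = 0 and PS = total surplus.

Q = 9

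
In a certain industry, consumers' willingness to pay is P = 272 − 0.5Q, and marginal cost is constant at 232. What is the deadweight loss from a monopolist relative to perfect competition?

Competitive firms price at marginal cost: P = 232, giving Q = 80.
A monopolist chooses Q where MR = MC. MR = 272 − Q; setting this equal to 232 gives Q = 40 and P = 252.
DWL is the triangle between Q = 40 and Q = 80: ½·(80 − 40)·(252 − 232) = 400.

DWL = 400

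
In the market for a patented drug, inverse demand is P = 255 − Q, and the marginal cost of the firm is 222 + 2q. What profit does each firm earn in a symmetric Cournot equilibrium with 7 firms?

Cournot with 7 identical firms: the symmetric best-response condition is 255 − 8q = 222 + 2q. Each firm produces q = 3.3, total output Q = 23.1, price P = 231.9.
Each firm's profit = 231.9·3.3 − (222·3.3 + ½·2·3.3²) = 21.78.

π_i = 21.78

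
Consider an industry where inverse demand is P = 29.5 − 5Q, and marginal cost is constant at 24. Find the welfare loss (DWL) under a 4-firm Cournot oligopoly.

Competitive firms price at marginal cost: P = 24, giving Q = 1.1.
In a 4-firm Cournot equilibrium, symmetry and the first-order condition give q = (29.5 − 24)/(25) = 0.22. So Q = 0.88 and P = 25.1.
DWL is the triangle between Q = 0.88 and Q = 1.1: ½·(1.1 − 0.88)·(25.1 − 24) = 0.121.

DWL = 0.121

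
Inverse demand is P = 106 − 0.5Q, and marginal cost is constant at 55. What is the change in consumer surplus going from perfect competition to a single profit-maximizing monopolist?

CS falls by 1950.75

Competitive firms price at marginal cost: P = 55, giving Q = 102.
CS = ½·(106 − 55)·102 = 2601.
The monopolist equates marginal revenue to marginal cost: 106 − Q = 55, so Q = 51. From demand, P = 80.5.
CS = ½·(106 − 80.5)·51 = 650.25.
Change in consumer surplus: 650.25 − 2601 = −1950.75.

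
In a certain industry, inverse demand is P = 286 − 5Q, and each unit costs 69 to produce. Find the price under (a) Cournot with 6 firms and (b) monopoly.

Cournot with 6 identical firms: the symmetric best-response condition is 286 − 35q = 69. Each firm produces q = 6.2, total output Q = 37.2, price P = 100.
Monopoly sets MR = MC: 286 − 10Q = 69 ⇒ Q = 21.7, P = 286 − 5·21.7 = 177.5.

Cournot: P = 100; Monopoly: P = 177.5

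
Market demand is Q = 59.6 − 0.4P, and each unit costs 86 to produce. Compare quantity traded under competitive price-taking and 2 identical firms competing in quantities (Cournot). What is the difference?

Quantity traded falls by 8.4

Inverting demand: P = 149 − 2.5Q.
Under competition P = MC = 86, so Q = (149 − 86)/2.5 = 25.2.
In a 2-firm Cournot equilibrium, symmetry and the first-order condition give q = (149 − 86)/(7.5) = 8.4. So Q = 16.8 and P = 107.
Change in quantity traded: 16.8 − 25.2 = −8.4.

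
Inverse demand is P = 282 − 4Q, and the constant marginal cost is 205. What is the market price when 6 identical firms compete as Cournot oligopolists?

In a 6-firm Cournot equilibrium, symmetry and the first-order condition give q = (282 − 205)/(28) = 2.75. So Q = 16.5 and P = 216.

P = 216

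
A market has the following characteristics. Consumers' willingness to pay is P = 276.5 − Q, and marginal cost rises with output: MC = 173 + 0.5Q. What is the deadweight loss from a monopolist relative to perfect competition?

DWL = 571.32

Under competition P = MC: 276.5 − Q = 173 + 0.5Q ⇒ Q = 69, P = 207.5.
Monopoly sets MR = MC: 276.5 − 2Q = 173 + 0.5Q ⇒ Q = 41.4, P = 276.5 − 41.4 = 235.1.
CS = ½·(276.5 − 207.5)·69 = 2380.5; PS = (207.5·69 − 173·69 − ½·0.5·69²) = 1190.25; TS = 3570.75.
CS = ½·(276.5 − 235.1)·41.4 = 856.98; PS = (235.1·41.4 − 173·41.4 − ½·0.5·41.4²) = 2142.45; TS = 2999.43.
DWL = 3570.75 − 2999.43 = 571.32.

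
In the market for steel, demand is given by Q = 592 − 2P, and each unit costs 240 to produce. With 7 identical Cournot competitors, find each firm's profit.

Inverting demand: P = 296 − 0.5Q.
Cournot with 7 identical firms: the symmetric best-response condition is 296 − 4q = 240. Each firm produces q = 14, total output Q = 98, price P = 247.
Each firm's profit = (247 − 240)·14 = 98.

π_i = 98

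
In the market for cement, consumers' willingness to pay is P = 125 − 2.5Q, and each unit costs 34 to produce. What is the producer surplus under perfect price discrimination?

PS = 1656.2

A perfectly discriminating monopolist sells every unit with P(Q) ≥ MC(Q), so output equals the competitive quantity Q = 36.4. Each buyer pays their reservation price, so CS = 0 and the firm captures all surplus.
PS = ½·(125 − 34)·36.4 = 1656.2.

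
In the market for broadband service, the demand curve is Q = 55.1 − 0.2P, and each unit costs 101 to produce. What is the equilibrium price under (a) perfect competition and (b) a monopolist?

Competition: P = 101; Monopoly: P = 188.25

Inverting demand: P = 275.5 − 5Q.
Competitive firms price at marginal cost: P = 101, giving Q = 34.9.
Monopoly sets MR = MC: 275.5 − 10Q = 101 ⇒ Q = 17.45, P = 275.5 − 5·17.45 = 188.25.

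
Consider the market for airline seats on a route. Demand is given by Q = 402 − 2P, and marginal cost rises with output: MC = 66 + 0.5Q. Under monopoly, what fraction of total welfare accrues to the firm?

Inverting demand: P = 201 − 0.5Q.
The monopolist equates marginal revenue to marginal cost: 201 − Q = 66 + 0.5Q, so Q = 90. From demand, P = 156.
CS = ½·(201 − 156)·90 = 2025.
PS = P·Q − VC(Q) = 156·90 − (66·90 + ½·0.5·90²) = 6075.
Share captured = PS/TS = 6075/8100 = 0.75.

PS/TS = 0.75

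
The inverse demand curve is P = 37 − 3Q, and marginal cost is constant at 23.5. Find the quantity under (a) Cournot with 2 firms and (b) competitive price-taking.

Cournot with 2 identical firms: the symmetric best-response condition is 37 − 9q = 23.5. Each firm produces q = 1.5, total output Q = 3, price P = 28.
Under competition P = MC = 23.5, so Q = (37 − 23.5)/3 = 4.5.

Cournot: Q = 3; Competition: Q = 4.5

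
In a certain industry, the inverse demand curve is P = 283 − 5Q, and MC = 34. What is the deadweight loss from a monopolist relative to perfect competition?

DWL = 1550.025

Competitive firms price at marginal cost: P = 34, giving Q = 49.8.
Monopoly sets MR = MC: 283 − 10Q = 34 ⇒ Q = 24.9, P = 283 − 5·24.9 = 158.5.
DWL is the triangle between Q = 24.9 and Q = 49.8: ½·(49.8 − 24.9)·(158.5 − 34) = 1550.025.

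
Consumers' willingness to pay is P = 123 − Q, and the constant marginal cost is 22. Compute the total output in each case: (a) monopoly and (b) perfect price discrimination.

A monopolist chooses Q where MR = MC. MR = 123 − 2Q; setting this equal to 22 gives Q = 50.5 and P = 72.5.
Under first-degree price discrimination the firm charges each unit its demand price and produces up to where P = MC, i.e. Q = 101. Consumer surplus is zero; producer surplus equals total surplus.

Monopoly: Q = 50.5; Perfect PD: Q = 101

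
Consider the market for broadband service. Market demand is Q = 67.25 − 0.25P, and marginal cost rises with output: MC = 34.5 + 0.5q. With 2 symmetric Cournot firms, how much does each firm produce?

q_i = 18.76

Inverting demand: P = 269 − 4Q.
In a 2-firm Cournot equilibrium, symmetry and the first-order condition give q = (269 − 34.5)/(12.5) = 18.76. So Q = 37.52 and P = 118.92.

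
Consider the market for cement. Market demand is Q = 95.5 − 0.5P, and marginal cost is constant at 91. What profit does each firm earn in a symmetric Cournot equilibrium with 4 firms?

Inverting demand: P = 191 − 2Q.
With 4 symmetric Cournot firms, each firm's FOC gives 191 − 10q = 91, so q = 10, Q = 4·10 = 40, and P = 111.
Each firm's profit = (111 − 91)·10 = 200.

π_i = 200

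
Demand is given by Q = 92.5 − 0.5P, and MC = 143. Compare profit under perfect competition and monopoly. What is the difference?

Inverting demand: P = 185 − 2Q.
Competitive firms price at marginal cost: P = 143, giving Q = 21.
Profit = (143 − 143)·21 = 0.
A monopolist chooses Q where MR = MC. MR = 185 − 4Q; setting this equal to 143 gives Q = 10.5 and P = 164.
Profit = (164 − 143)·10.5 = 220.5.
Change in profit: 220.5 − 0 = 220.5.

Profit rises by 220.5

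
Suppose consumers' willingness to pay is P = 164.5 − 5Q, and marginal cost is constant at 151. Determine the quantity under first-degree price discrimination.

Under first-degree price discrimination the firm charges each unit its demand price and produces up to where P = MC, i.e. Q = 2.7. Consumer surplus is zero; producer surplus equals total surplus.

Q = 2.7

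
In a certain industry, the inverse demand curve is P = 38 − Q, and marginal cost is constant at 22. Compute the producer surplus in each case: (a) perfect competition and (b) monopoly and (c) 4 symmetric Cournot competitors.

Under competition P = MC = 22, so Q = (38 − 22)/1 = 16.
PS = (22 − 22)·16 = 0.
Monopoly sets MR = MC: 38 − 2Q = 22 ⇒ Q = 8, P = 38 − 8 = 30.
PS = (30 − 22)·8 = 64.
Cournot with 4 identical firms: the symmetric best-response condition is 38 − 5q = 22. Each firm produces q = 3.2, total output Q = 12.8, price P = 25.2.
PS = (25.2 − 22)·12.8 = 40.96.

Competition: PS = 0; Monopoly: PS = 64; Cournot: PS = 40.96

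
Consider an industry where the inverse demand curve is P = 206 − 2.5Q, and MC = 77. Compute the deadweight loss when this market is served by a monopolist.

Perfect competition: P = MC = 77, so 206 − 2.5Q = 77 and Q = 51.6.
A monopolist chooses Q where MR = MC. MR = 206 − 5Q; setting this equal to 77 gives Q = 25.8 and P = 141.5.
DWL is the triangle between Q = 25.8 and Q = 51.6: ½·(51.6 − 25.8)·(141.5 − 77) = 832.05.

DWL = 832.05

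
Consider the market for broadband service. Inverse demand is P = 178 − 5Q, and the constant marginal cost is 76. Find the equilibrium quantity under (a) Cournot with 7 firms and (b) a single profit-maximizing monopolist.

With 7 symmetric Cournot firms, each firm's FOC gives 178 − 40q = 76, so q = 2.55, Q = 7·2.55 = 17.85, and P = 88.75.
A monopolist chooses Q where MR = MC. MR = 178 − 10Q; setting this equal to 76 gives Q = 10.2 and P = 127.

Cournot: Q = 17.85; Monopoly: Q = 10.2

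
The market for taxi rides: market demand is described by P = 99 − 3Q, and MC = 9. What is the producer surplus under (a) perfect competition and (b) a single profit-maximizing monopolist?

Competitive firms price at marginal cost: P = 9, giving Q = 30.
PS = (9 − 9)·30 = 0.
A monopolist chooses Q where MR = MC. MR = 99 − 6Q; setting this equal to 9 gives Q = 15 and P = 54.
PS = (54 − 9)·15 = 675.

Competition: PS = 0; Monopoly: PS = 675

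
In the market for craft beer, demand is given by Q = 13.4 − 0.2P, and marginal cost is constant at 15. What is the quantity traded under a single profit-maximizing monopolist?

Q = 5.2

Inverting demand: P = 67 − 5Q.
Monopoly sets MR = MC: 67 − 10Q = 15 ⇒ Q = 5.2, P = 67 − 5·5.2 = 41.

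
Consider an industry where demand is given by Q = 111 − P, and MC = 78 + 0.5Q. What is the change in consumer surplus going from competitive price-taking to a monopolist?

Inverting demand: P = 111 − Q.
Under competition P = MC: 111 − Q = 78 + 0.5Q ⇒ Q = 22, P = 89.
CS = ½·(111 − 89)·22 = 242.
The monopolist equates marginal revenue to marginal cost: 111 − 2Q = 78 + 0.5Q, so Q = 13.2. From demand, P = 97.8.
CS = ½·(111 − 97.8)·13.2 = 87.12.
Change in consumer surplus: 87.12 − 242 = −154.88.

Consumer surplus falls by 154.88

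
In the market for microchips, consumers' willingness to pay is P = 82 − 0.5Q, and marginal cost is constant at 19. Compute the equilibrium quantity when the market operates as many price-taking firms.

Q = 126

Under competition P = MC = 19, so Q = (82 − 19)/0.5 = 126.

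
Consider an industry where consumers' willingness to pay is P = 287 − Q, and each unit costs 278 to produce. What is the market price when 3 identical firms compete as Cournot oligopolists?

Cournot with 3 identical firms: the symmetric best-response condition is 287 − 4q = 278. Each firm produces q = 2.25, total output Q = 6.75, price P = 280.25.

P = 280.25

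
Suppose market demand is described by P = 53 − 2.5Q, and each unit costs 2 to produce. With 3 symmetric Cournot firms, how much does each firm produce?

With 3 symmetric Cournot firms, each firm's FOC gives 53 − 10q = 2, so q = 5.1, Q = 3·5.1 = 15.3, and P = 14.75.

q_i = 5.1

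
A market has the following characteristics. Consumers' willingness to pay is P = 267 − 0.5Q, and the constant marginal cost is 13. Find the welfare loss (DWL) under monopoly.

Competitive firms price at marginal cost: P = 13, giving Q = 508.
A monopolist chooses Q where MR = MC. MR = 267 − Q; setting this equal to 13 gives Q = 254 and P = 140.
DWL is the triangle between Q = 254 and Q = 508: ½·(508 − 254)·(140 − 13) = 16129.

DWL = 16129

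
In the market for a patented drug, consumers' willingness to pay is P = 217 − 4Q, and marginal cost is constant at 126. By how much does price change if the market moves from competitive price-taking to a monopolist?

Perfect competition: P = MC = 126, so 217 − 4Q = 126 and Q = 22.75.
A monopolist chooses Q where MR = MC. MR = 217 − 8Q; setting this equal to 126 gives Q = 11.375 and P = 171.5.
Change in price: 171.5 − 126 = 45.5.

P rises by 45.5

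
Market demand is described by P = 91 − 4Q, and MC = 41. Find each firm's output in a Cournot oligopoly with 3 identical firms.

q_i = 3.125

In a 3-firm Cournot equilibrium, symmetry and the first-order condition give q = (91 − 41)/(16) = 3.125. So Q = 9.375 and P = 53.5.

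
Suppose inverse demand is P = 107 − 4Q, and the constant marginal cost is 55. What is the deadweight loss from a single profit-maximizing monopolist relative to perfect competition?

DWL = 84.5

Competitive firms price at marginal cost: P = 55, giving Q = 13.
The monopolist equates marginal revenue to marginal cost: 107 − 8Q = 55, so Q = 6.5. From demand, P = 81.
DWL is the triangle between Q = 6.5 and Q = 13: ½·(13 − 6.5)·(81 − 55) = 84.5.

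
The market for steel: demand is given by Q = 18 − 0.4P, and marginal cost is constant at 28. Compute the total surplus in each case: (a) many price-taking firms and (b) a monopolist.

Inverting demand: P = 45 − 2.5Q.
Under competition P = MC = 28, so Q = (45 − 28)/2.5 = 6.8.
CS = ½·(45 − 28)·6.8 = 57.8; PS = (28 − 28)·6.8 = 0; TS = 57.8.
The monopolist equates marginal revenue to marginal cost: 45 − 5Q = 28, so Q = 3.4. From demand, P = 36.5.
CS = ½·(45 − 36.5)·3.4 = 14.45; PS = (36.5 − 28)·3.4 = 28.9; TS = 43.35.

Competition: TS = 57.8; Monopoly: TS = 43.35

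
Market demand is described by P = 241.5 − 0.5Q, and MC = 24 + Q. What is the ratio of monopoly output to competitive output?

A monopolist chooses Q where MR = MC. MR = 241.5 − Q; setting this equal to 24 + Q gives Q = 108.75 and P = 187.125.
Competitive equilibrium sets price equal to marginal cost: 241.5 − 0.5Q = 24 + Q, so Q = 145 and P = 169.
Ratio Q_m/Q_c = 108.75/145 = 0.75.

Q_m/Q_c = 0.75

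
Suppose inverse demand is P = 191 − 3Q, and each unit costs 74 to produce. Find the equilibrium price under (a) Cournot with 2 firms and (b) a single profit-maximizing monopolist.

With 2 symmetric Cournot firms, each firm's FOC gives 191 − 9q = 74, so q = 13, Q = 2·13 = 26, and P = 113.
Monopoly sets MR = MC: 191 − 6Q = 74 ⇒ Q = 19.5, P = 191 − 3·19.5 = 132.5.

Cournot: P = 113; Monopoly: P = 132.5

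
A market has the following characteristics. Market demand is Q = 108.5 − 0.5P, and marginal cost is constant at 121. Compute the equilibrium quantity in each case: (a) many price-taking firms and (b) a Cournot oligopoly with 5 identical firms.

Inverting demand: P = 217 − 2Q.
Perfect competition: P = MC = 121, so 217 − 2Q = 121 and Q = 48.
Cournot with 5 identical firms: the symmetric best-response condition is 217 − 12q = 121. Each firm produces q = 8, total output Q = 40, price P = 137.

Competition: Q = 48; Cournot: Q = 40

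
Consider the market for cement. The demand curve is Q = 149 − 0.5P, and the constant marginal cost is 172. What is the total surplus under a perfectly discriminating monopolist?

TS = 3969

Inverting demand: P = 298 − 2Q.
With perfect price discrimination, output is the efficient level Q = 63 (where demand meets MC), but every buyer pays their willingness to pay: CS = 0 and PS = total surplus.
TS = 3969 (equal to competitive TS).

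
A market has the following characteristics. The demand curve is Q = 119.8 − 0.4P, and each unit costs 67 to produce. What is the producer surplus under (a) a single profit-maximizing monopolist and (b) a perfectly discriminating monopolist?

Inverting demand: P = 299.5 − 2.5Q.
A monopolist chooses Q where MR = MC. MR = 299.5 − 5Q; setting this equal to 67 gives Q = 46.5 and P = 183.25.
PS = (183.25 − 67)·46.5 = 5405.625.
Under first-degree price discrimination the firm charges each unit its demand price and produces up to where P = MC, i.e. Q = 93. Consumer surplus is zero; producer surplus equals total surplus.
PS = ½·(299.5 − 67)·93 = 10811.25.

Monopoly: PS = 5405.625; Perfect PD: PS = 10811.25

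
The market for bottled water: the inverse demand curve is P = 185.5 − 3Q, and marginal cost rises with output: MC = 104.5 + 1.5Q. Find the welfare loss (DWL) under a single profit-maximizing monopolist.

DWL = 116.64

Under competition P = MC: 185.5 − 3Q = 104.5 + 1.5Q ⇒ Q = 18, P = 131.5.
Monopoly sets MR = MC: 185.5 − 6Q = 104.5 + 1.5Q ⇒ Q = 10.8, P = 185.5 − 3·10.8 = 153.1.
CS = ½·(185.5 − 131.5)·18 = 486; PS = (131.5·18 − 104.5·18 − ½·1.5·18²) = 243; TS = 729.
CS = ½·(185.5 − 153.1)·10.8 = 174.96; PS = (153.1·10.8 − 104.5·10.8 − ½·1.5·10.8²) = 437.4; TS = 612.36.
DWL = 729 − 612.36 = 116.64.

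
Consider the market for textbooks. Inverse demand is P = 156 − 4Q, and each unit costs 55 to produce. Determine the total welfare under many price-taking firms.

Under competition P = MC = 55, so Q = (156 − 55)/4 = 25.25.
CS = ½·(156 − 55)·25.25 = 1275.125; PS = (55 − 55)·25.25 = 0; TS = 1275.125.

TS = 1275.125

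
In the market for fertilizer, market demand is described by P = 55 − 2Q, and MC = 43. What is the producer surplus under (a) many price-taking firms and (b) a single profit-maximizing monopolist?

Competition: PS = 0; Monopoly: PS = 18

Perfect competition: P = MC = 43, so 55 − 2Q = 43 and Q = 6.
PS = (43 − 43)·6 = 0.
A monopolist chooses Q where MR = MC. MR = 55 − 4Q; setting this equal to 43 gives Q = 3 and P = 49.
PS = (49 − 43)·3 = 18.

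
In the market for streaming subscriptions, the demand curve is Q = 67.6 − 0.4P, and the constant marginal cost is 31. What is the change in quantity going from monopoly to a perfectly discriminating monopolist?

Inverting demand: P = 169 − 2.5Q.
The monopolist equates marginal revenue to marginal cost: 169 − 5Q = 31, so Q = 27.6. From demand, P = 100.
With perfect price discrimination, output is the efficient level Q = 55.2 (where demand meets MC), but every buyer pays their willingness to pay: CS = 0 and PS = total surplus.
Change in quantity: 55.2 − 27.6 = 27.6.

Q rises by 27.6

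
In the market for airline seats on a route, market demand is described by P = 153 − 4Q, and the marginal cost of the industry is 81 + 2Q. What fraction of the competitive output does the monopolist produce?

Q_m/Q_c = 0.6

The monopolist equates marginal revenue to marginal cost: 153 − 8Q = 81 + 2Q, so Q = 7.2. From demand, P = 124.2.
Under competition P = MC: 153 − 4Q = 81 + 2Q ⇒ Q = 12, P = 105.
Ratio Q_m/Q_c = 7.2/12 = 0.6.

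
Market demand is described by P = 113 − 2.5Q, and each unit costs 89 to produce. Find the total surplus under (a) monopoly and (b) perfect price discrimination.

Monopoly: TS = 86.4; Perfect PD: TS = 115.2

Monopoly sets MR = MC: 113 − 5Q = 89 ⇒ Q = 4.8, P = 113 − 2.5·4.8 = 101.
CS = ½·(113 − 101)·4.8 = 28.8; PS = (101 − 89)·4.8 = 57.6; TS = 86.4.
With perfect price discrimination, output is the efficient level Q = 9.6 (where demand meets MC), but every buyer pays their willingness to pay: CS = 0 and PS = total surplus.
TS = 115.2 (equal to competitive TS).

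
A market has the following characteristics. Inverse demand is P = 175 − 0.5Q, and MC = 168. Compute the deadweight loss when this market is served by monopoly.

Competitive firms price at marginal cost: P = 168, giving Q = 14.
A monopolist chooses Q where MR = MC. MR = 175 − Q; setting this equal to 168 gives Q = 7 and P = 171.5.
DWL is the triangle between Q = 7 and Q = 14: ½·(14 − 7)·(171.5 − 168) = 12.25.

DWL = 12.25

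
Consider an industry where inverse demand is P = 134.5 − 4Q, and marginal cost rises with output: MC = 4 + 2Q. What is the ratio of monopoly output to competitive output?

The monopolist equates marginal revenue to marginal cost: 134.5 − 8Q = 4 + 2Q, so Q = 13.05. From demand, P = 82.3.
Competitive equilibrium sets price equal to marginal cost: 134.5 − 4Q = 4 + 2Q, so Q = 21.75 and P = 47.5.
Ratio Q_m/Q_c = 13.05/21.75 = 0.6.

Q_m/Q_c = 0.6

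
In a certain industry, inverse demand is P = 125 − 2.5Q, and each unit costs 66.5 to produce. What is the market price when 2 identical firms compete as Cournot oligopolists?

P = 86

Cournot with 2 identical firms: the symmetric best-response condition is 125 − 7.5q = 66.5. Each firm produces q = 7.8, total output Q = 15.6, price P = 86.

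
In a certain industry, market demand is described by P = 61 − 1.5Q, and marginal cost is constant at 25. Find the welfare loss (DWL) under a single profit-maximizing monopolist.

DWL = 108

Under competition P = MC = 25, so Q = (61 − 25)/1.5 = 24.
The monopolist equates marginal revenue to marginal cost: 61 − 3Q = 25, so Q = 12. From demand, P = 43.
DWL is the triangle between Q = 12 and Q = 24: ½·(24 − 12)·(43 − 25) = 108.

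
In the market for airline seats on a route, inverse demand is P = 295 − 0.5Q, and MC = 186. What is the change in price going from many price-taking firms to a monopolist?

Price rises by 54.5

Under competition P = MC = 186, so Q = (295 − 186)/0.5 = 218.
Monopoly sets MR = MC: 295 − Q = 186 ⇒ Q = 109, P = 295 − 0.5·109 = 240.5.
Change in price: 240.5 − 186 = 54.5.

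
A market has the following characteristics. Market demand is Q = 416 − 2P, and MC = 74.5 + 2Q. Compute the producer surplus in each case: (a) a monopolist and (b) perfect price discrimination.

Inverting demand: P = 208 − 0.5Q.
Monopoly sets MR = MC: 208 − Q = 74.5 + 2Q ⇒ Q = 44.5, P = 208 − 0.5·44.5 = 185.75.
PS = P·Q − VC(Q) = 185.75·44.5 − (74.5·44.5 + ½·2·44.5²) = 2970.375.
Under first-degree price discrimination the firm charges each unit its demand price and produces up to where P = MC, i.e. Q = 53.4. Consumer surplus is zero; producer surplus equals total surplus.
PS = ½·(208 − 74.5)·53.4 = 3564.45.

Monopoly: PS = 2970.375; Perfect PD: PS = 3564.45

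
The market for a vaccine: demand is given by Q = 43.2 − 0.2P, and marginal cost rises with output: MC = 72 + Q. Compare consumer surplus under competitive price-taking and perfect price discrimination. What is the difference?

Inverting demand: P = 216 − 5Q.
Under competition P = MC: 216 − 5Q = 72 + Q ⇒ Q = 24, P = 96.
CS = ½·(216 − 96)·24 = 1440.
A perfectly discriminating monopolist sells every unit with P(Q) ≥ MC(Q), so output equals the competitive quantity Q = 24. Each buyer pays their reservation price, so CS = 0 and the firm captures all surplus.
CS = 0.
Change in consumer surplus: 0 − 1440 = −1440.

Consumer surplus falls by 1440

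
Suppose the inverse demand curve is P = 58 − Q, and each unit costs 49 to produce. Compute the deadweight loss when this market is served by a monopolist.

DWL = 10.125

Competitive firms price at marginal cost: P = 49, giving Q = 9.
Monopoly sets MR = MC: 58 − 2Q = 49 ⇒ Q = 4.5, P = 58 − 4.5 = 53.5.
DWL is the triangle between Q = 4.5 and Q = 9: ½·(9 − 4.5)·(53.5 − 49) = 10.125.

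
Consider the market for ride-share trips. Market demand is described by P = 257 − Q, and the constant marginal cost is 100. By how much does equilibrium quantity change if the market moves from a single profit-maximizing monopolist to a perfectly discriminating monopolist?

Equilibrium quantity rises by 78.5

A monopolist chooses Q where MR = MC. MR = 257 − 2Q; setting this equal to 100 gives Q = 78.5 and P = 178.5.
Under first-degree price discrimination the firm charges each unit its demand price and produces up to where P = MC, i.e. Q = 157. Consumer surplus is zero; producer surplus equals total surplus.
Change in equilibrium quantity: 157 − 78.5 = 78.5.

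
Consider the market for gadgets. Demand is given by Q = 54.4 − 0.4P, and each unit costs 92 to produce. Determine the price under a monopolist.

Inverting demand: P = 136 − 2.5Q.
The monopolist equates marginal revenue to marginal cost: 136 − 5Q = 92, so Q = 8.8. From demand, P = 114.

P = 114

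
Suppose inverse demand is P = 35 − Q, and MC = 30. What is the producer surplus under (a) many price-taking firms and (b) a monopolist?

Competition: PS = 0; Monopoly: PS = 6.25

Under competition P = MC = 30, so Q = (35 − 30)/1 = 5.
PS = (30 − 30)·5 = 0.
A monopolist chooses Q where MR = MC. MR = 35 − 2Q; setting this equal to 30 gives Q = 2.5 and P = 32.5.
PS = (32.5 − 30)·2.5 = 6.25.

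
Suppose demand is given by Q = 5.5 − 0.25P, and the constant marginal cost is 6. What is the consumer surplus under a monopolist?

Inverting demand: P = 22 − 4Q.
A monopolist chooses Q where MR = MC. MR = 22 − 8Q; setting this equal to 6 gives Q = 2 and P = 14.
CS = ½·(22 − 14)·2 = 8.

CS = 8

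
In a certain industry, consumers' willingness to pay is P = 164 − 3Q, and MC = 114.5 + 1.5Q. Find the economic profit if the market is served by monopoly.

Profit = 163.35

A monopolist chooses Q where MR = MC. MR = 164 − 6Q; setting this equal to 114.5 + 1.5Q gives Q = 6.6 and P = 144.2.
Profit = 144.2·6.6 − (114.5·6.6 + ½·1.5·6.6²) = 163.35.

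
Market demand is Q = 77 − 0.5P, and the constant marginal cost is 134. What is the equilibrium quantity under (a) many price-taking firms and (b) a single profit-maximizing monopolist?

Inverting demand: P = 154 − 2Q.
Perfect competition: P = MC = 134, so 154 − 2Q = 134 and Q = 10.
Monopoly sets MR = MC: 154 − 4Q = 134 ⇒ Q = 5, P = 154 − 2·5 = 144.

Competition: Q = 10; Monopoly: Q = 5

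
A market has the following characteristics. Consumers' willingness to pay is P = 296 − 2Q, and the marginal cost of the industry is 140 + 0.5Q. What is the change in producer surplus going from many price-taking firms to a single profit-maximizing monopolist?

Under competition P = MC: 296 − 2Q = 140 + 0.5Q ⇒ Q = 62.4, P = 171.2.
PS = P·Q − VC(Q) = 171.2·62.4 − (140·62.4 + ½·0.5·62.4²) = 973.44.
A monopolist chooses Q where MR = MC. MR = 296 − 4Q; setting this equal to 140 + 0.5Q gives Q = 104/3 and P = 680/3.
PS = P·Q − VC(Q) = 680/3·104/3 − (140·104/3 + ½·0.5·(104/3)²) = 2704.
Change in producer surplus: 2704 − 973.44 = 1730.56.

PS rises by 1730.56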